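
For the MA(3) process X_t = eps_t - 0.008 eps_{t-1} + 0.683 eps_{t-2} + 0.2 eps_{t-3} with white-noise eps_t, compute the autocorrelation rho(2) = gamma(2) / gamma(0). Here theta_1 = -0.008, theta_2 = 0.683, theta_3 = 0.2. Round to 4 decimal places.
\rho(2) = 0.4523

For an MA(q) process with theta_0 = 1, the autocovariance is
  gamma(k) = sigma^2 * sum_{i=0..q-k} theta_i * theta_{i+k},
and rho(k) = gamma(k) / gamma(0). Sigma^2 cancels.
  numerator   = (1)*(0.683) + (-0.008)*(0.2) = 0.6814.
  denominator = (1)^2 + (-0.008)^2 + (0.683)^2 + (0.2)^2 = 1.506553.
  rho(2) = 0.6814 / 1.506553 = 0.4523.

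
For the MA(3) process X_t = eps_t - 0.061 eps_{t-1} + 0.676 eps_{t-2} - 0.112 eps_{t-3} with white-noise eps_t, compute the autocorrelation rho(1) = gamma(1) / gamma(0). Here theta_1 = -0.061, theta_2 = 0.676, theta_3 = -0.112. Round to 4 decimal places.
\rho(1) = -0.1208

For an MA(q) process with theta_0 = 1, the autocovariance is
  gamma(k) = sigma^2 * sum_{i=0..q-k} theta_i * theta_{i+k},
and rho(k) = gamma(k) / gamma(0). Sigma^2 cancels.
  numerator   = (1)*(-0.061) + (-0.061)*(0.676) + (0.676)*(-0.112) = -0.177948.
  denominator = (1)^2 + (-0.061)^2 + (0.676)^2 + (-0.112)^2 = 1.473241.
  rho(1) = -0.177948 / 1.473241 = -0.1208.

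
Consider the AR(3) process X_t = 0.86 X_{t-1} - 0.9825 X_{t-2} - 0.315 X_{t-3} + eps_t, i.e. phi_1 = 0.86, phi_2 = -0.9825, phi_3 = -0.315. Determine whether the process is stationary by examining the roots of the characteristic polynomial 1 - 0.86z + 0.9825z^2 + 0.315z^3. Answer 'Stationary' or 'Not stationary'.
\text{Not stationary}

The AR(p) characteristic polynomial is P(z) = 1 - 0.86z + 0.9825z^2 + 0.315z^3.
Stationarity requires all roots to lie outside the unit circle, i.e. |z| > 1 for every root.
Degree 3: look for a simple real root z0 first, then factor out (1 - z/z0) and solve the remaining quadratic.
Testing z0 = -4: P(-4) = 1 + (-0.86)(-4) + (0.9825)(-4)^2 + (0.315)(-4)^3
  = 1 + (3.44) + (15.72) + (-20.16) = 0.  So z_0 = -4 is a root, |z_0| = 4.
Divide out the factor (1 + 0.25 z) = (1 - z/z0) (since 1/z0 = -0.25):
  P(z) = (1 + 0.25 z)(1 + (-1.11) z + (1.26) z^2)
  [check: z-coef -1.11 - (-0.25) = -0.86; z^2-coef 1.26 - (-0.25)(-1.11) = 0.9825; z^3-coef -(-0.25)(1.26) = 0.315.]
Remaining roots from the quadratic factor 1 + (-1.11) z + (1.26) z^2:
  Set 1 + (-1.11) z + (1.26) z^2 = 0, i.e. a z^2 + b z + c = 0 with a = 1.26, b = -1.11, c = 1.
  Discriminant D = b^2 - 4ac = (-1.11)^2 - 4*(1.26)*1 = 1.2321 - (5.04) = -3.8079.
  D < 0, so the roots are the complex-conjugate pair z = (-b +/- i sqrt(-D)) / (2a) = 0.4405 +/- 0.7744i.
  For a conjugate pair |z|^2 = z * conj(z) = (product of roots) = c/a = 1/(1.26) = 0.793651, so |z| = sqrt(0.793651) = 0.8909 for both roots.
Moduli of all roots: 4.0000, 0.8909, 0.8909.
All moduli strictly greater than 1? No.
Verdict: Not stationary.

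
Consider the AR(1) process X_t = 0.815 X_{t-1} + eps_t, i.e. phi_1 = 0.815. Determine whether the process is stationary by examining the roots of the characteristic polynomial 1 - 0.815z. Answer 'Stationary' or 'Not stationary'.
\text{Stationary}

The AR(p) characteristic polynomial is P(z) = 1 - 0.815z.
Stationarity requires all roots to lie outside the unit circle, i.e. |z| > 1 for every root.
This is linear in z: 1 + (-0.815) z = 0  =>  z = -1/(-0.815) = 1.226994,  |z| = 1.226994.
Moduli of all roots: 1.2270.
All moduli strictly greater than 1? Yes.
Verdict: Stationary.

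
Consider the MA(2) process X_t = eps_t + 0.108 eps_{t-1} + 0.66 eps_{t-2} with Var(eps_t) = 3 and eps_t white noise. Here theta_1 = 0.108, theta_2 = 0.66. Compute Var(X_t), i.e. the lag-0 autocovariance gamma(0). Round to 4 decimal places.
\gamma(0) = 4.3418

For an MA(q) process X_t = eps_t + sum_i theta_i eps_{t-i} with
Var(eps_t) = sigma^2, the variance is
  gamma(0) = sigma^2 * (1 + sum_i theta_i^2).
  sum_i theta_i^2 = (0.108)^2 + (0.66)^2 = 0.011664 + 0.4356 = 0.447264.
  gamma(0) = 3 * (1 + 0.447264) = 3 * 1.447264 = 4.341792, which rounds to 4.3418.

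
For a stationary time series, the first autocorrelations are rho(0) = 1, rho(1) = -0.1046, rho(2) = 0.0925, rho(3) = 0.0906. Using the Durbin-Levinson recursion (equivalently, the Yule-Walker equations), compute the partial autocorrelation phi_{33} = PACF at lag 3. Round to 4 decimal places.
\phi_{33} = 0.1100

The PACF at lag k is phi_{kk}, the last component of the solution
to the Yule-Walker system G_k phi = r_k where
  (G_k)_{ij} = rho(|i - j|), (r_k)_i = rho(i), i,j = 1..k.
Equivalently, Durbin-Levinson gives phi_{kk} iteratively:
  phi_{11} = rho(1)
  phi_{kk} = [rho(k) - sum_{j=1..k-1} phi_{k-1,j} rho(k-j)]
            / [1 - sum_{j=1..k-1} phi_{k-1,j} rho(j)],
  phi_{k,j} = phi_{k-1,j} - phi_{kk} phi_{k-1,k-j},  j = 1..k-1.
Step k = 1:
  phi_11 = rho(1) = -0.1046.
Step k = 2:
  phi_22 = [rho(2) - phi_11 rho(1)] / [1 - phi_11 rho(1)] = [0.0925 - (-0.1046)(-0.1046)] / [1 - (-0.1046)(-0.1046)]
         = 0.08155884 / 0.98905884 = 0.082461.
  Update: phi_21 = phi_11 - phi_22 phi_11 = -0.1046 - (0.082461)(-0.1046) = -0.095975.
Step k = 3:
  phi_33 = [rho(3) - phi_21 rho(2) - phi_22 rho(1)] / [1 - phi_21 rho(1) - phi_22 rho(2)]
    numerator   = 0.0906 - (-0.095975)(0.0925) - (0.082461)(-0.1046) = 0.10810307
    denominator = 1 - (-0.095975)(-0.1046) - (0.082461)(0.0925) = 0.98233341
  phi_33 = 0.10810307 / 0.98233341 = 0.11.
Therefore phi_{33} = 0.1100.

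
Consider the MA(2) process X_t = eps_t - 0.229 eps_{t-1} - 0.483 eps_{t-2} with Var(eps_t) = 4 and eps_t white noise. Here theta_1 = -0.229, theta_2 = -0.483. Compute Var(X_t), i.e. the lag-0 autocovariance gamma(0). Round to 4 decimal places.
\gamma(0) = 5.1429

For an MA(q) process X_t = eps_t + sum_i theta_i eps_{t-i} with
Var(eps_t) = sigma^2, the variance is
  gamma(0) = sigma^2 * (1 + sum_i theta_i^2).
  sum_i theta_i^2 = (-0.229)^2 + (-0.483)^2 = 0.052441 + 0.233289 = 0.28573.
  gamma(0) = 4 * (1 + 0.28573) = 4 * 1.28573 = 5.14292, which rounds to 5.1429.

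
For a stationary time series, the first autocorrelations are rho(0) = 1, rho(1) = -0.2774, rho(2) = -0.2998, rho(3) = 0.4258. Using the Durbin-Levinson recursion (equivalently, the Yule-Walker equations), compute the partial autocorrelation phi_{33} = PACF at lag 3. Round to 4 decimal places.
\phi_{33} = 0.2541

The PACF at lag k is phi_{kk}, the last component of the solution
to the Yule-Walker system G_k phi = r_k where
  (G_k)_{ij} = rho(|i - j|), (r_k)_i = rho(i), i,j = 1..k.
Equivalently, Durbin-Levinson gives phi_{kk} iteratively:
  phi_{11} = rho(1)
  phi_{kk} = [rho(k) - sum_{j=1..k-1} phi_{k-1,j} rho(k-j)]
            / [1 - sum_{j=1..k-1} phi_{k-1,j} rho(j)],
  phi_{k,j} = phi_{k-1,j} - phi_{kk} phi_{k-1,k-j},  j = 1..k-1.
Step k = 1:
  phi_11 = rho(1) = -0.2774.
Step k = 2:
  phi_22 = [rho(2) - phi_11 rho(1)] / [1 - phi_11 rho(1)] = [-0.2998 - (-0.2774)(-0.2774)] / [1 - (-0.2774)(-0.2774)]
         = -0.37675076 / 0.92304924 = -0.408159.
  Update: phi_21 = phi_11 - phi_22 phi_11 = -0.2774 - (-0.408159)(-0.2774) = -0.390623.
Step k = 3:
  phi_33 = [rho(3) - phi_21 rho(2) - phi_22 rho(1)] / [1 - phi_21 rho(1) - phi_22 rho(2)]
    numerator   = 0.4258 - (-0.390623)(-0.2998) - (-0.408159)(-0.2774) = 0.19546786
    denominator = 1 - (-0.390623)(-0.2774) - (-0.408159)(-0.2998) = 0.76927507
  phi_33 = 0.19546786 / 0.76927507 = 0.2541.
Therefore phi_{33} = 0.2541.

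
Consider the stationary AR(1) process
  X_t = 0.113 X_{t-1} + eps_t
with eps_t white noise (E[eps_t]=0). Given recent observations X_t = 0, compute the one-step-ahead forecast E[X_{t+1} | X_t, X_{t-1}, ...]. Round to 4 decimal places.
E[X_{t+1} \mid \mathcal F_t] = 0.0000

For an AR(p) model X_t = c + sum_i phi_i X_{t-i} + eps_t, the
one-step-ahead conditional mean is
  E[X_{t+1} | X_t, ...] = c + sum_i phi_i X_{t+1-i}.
Substitute known values:
  E[X_{t+1} | ...] = (0.113) * (0)
                   = 0.0000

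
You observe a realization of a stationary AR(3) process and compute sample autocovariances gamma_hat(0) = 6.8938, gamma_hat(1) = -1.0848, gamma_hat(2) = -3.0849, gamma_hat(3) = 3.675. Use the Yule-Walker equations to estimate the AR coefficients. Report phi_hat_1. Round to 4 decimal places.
\hat\phi_{1} = -0.0050

The Yule-Walker equations for an AR(p) process read, in matrix form,
  Gamma_p phi = r_p,   with   (Gamma_p)_{ij} = gamma(|i - j|),
                       (r_p)_i = gamma(i),   i,j = 1..p.
Substitute the sample gammas (Toeplitz matrix and right-hand side of size 3):
  Gamma_p = [[6.8938, -1.0848, -3.0849], [-1.0848, 6.8938, -1.0848], [-3.0849, -1.0848, 6.8938]]
  r_p     = [-1.0848, -3.0849, 3.675]
Written out (R1..R3):
  (R1) 6.8938 phi_1 - 1.0848 phi_2 - 3.0849 phi_3 = -1.0848
  (R2) -1.0848 phi_1 + 6.8938 phi_2 - 1.0848 phi_3 = -3.0849
  (R3) -3.0849 phi_1 - 1.0848 phi_2 + 6.8938 phi_3 = 3.675
Gaussian elimination:
  R2 <- R2 - (-1.0848/6.8938) R1 = R2 - (-0.157359) R1:  6.723097 phi_2 - 1.570236 phi_3 = -3.255603
  R3 <- R3 - (-3.0849/6.8938) R1 = R3 - (-0.447489) R1:  -1.570236 phi_2 + 5.513341 phi_3 = 3.189564
  R3 <- R3 - (-1.570236/6.723097) R2 = R3 - (-0.233558) R2:  5.146599 phi_3 = 2.42919
Back-substitution:
  phi_hat_3 = 2.42919 / 5.146599 = 0.471999
  phi_hat_2 = (-3.255603 - (-1.570236)(0.471999)) / 6.723097 = -0.374002
  phi_hat_1 = (-1.0848 - (-1.0848)(-0.374002) - (-3.0849)(0.471999)) / 6.8938 = -0.004997
So phi_hat = [-0.0050, -0.3740, 0.4720].
Therefore phi_hat_1 = -0.0050.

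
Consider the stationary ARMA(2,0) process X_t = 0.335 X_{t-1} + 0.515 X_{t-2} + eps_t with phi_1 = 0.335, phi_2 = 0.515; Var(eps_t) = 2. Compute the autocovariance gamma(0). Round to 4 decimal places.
\gamma(0) = 5.2054

Multiply the model equation by X_{t-k} and take expectations. With theta_0 = psi_0 = 1 and psi_j the MA(infinity) weights, this gives
  gamma(k) - sum_i phi_i gamma(k-i) = c_k,
  c_k = sigma^2 * sum_{j=k..q} theta_j psi_{j-k}   (c_k = 0 for k > q),
using gamma(-m) = gamma(m).
Pure AR (q = 0): c_0 = sigma^2 = 2, c_k = 0 for k >= 1.
Equations for k = 0, 1, 2 (AR order 2, c_2 = 0):
  (E0) gamma(0) = phi_1 gamma(1) + phi_2 gamma(2) + c_0
  (E1) gamma(1) = phi_1 gamma(0) + phi_2 gamma(1) + c_1
  (E2) gamma(2) = phi_1 gamma(1) + phi_2 gamma(0)
From (E1): gamma(1) = A gamma(0) + B with
  A = phi_1 / (1 - phi_2) = 0.335 / 0.485 = 0.690722,   B = c_1 / (1 - phi_2) = 0 / 0.485 = 0.
Insert (E2) into (E0): gamma(0) (1 - phi_2^2) = phi_1 (1 + phi_2) gamma(1) + c_0.
  phi_1 (1 + phi_2) = (0.335)(1.515) = 0.507525,   1 - phi_2^2 = 0.734775.
Replace gamma(1) by A gamma(0) + B and collect gamma(0):
  gamma(0) [0.734775 - (0.507525)(0.690722)] = c_0 = 2
  gamma(0) * 0.384216 = 2
  gamma(0) = 2 / 0.384216 = 5.205399.
Therefore gamma(0) = 5.2054 (to 4 decimal places).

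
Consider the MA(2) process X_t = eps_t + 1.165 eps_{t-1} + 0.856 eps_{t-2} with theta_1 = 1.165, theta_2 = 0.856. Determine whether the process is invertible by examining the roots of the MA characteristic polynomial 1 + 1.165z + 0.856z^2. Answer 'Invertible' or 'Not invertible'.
\text{Invertible}

The MA(q) characteristic polynomial is P(z) = 1 + 1.165z + 0.856z^2.
Invertibility requires all roots to lie outside the unit circle, i.e. |z| > 1 for every root.
Set 1 + (1.165) z + (0.856) z^2 = 0, i.e. a z^2 + b z + c = 0 with a = 0.856, b = 1.165, c = 1.
Discriminant D = b^2 - 4ac = (1.165)^2 - 4*(0.856)*1 = 1.357225 - (3.424) = -2.066775.
D < 0, so the roots are the complex-conjugate pair z = (-b +/- i sqrt(-D)) / (2a) = -0.6805 +/- 0.8397i.
For a conjugate pair |z|^2 = z * conj(z) = (product of roots) = c/a = 1/(0.856) = 1.168224, so |z| = sqrt(1.168224) = 1.0808 for both roots.
Moduli of all roots: 1.0808, 1.0808.
All moduli strictly greater than 1? Yes.
Verdict: Invertible.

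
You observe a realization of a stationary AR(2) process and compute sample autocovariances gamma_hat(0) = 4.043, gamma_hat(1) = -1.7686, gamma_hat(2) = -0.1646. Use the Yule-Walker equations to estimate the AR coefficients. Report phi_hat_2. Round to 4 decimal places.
\hat\phi_{2} = -0.2870

The Yule-Walker equations for an AR(p) process read, in matrix form,
  Gamma_p phi = r_p,   with   (Gamma_p)_{ij} = gamma(|i - j|),
                       (r_p)_i = gamma(i),   i,j = 1..p.
Substitute the sample gammas (Toeplitz matrix and right-hand side of size 2):
  Gamma_p = [[4.043, -1.7686], [-1.7686, 4.043]]
  r_p     = [-1.7686, -0.1646]
Written out:
  4.043 phi_1 - 1.7686 phi_2 = -1.7686
  -1.7686 phi_1 + 4.043 phi_2 = -0.1646
Solve by Cramer's rule:
  det = gamma(0)^2 - gamma(1)^2 = (4.043)^2 - (-1.7686)^2 = 16.345849 - 3.12794596 = 13.21790304
  phi_hat_1 = [gamma(1) gamma(0) - gamma(1) gamma(2)] / det = [(-1.7686)(4.043) - (-1.7686)(-0.1646)] / 13.21790304 = -7.44156136 / 13.21790304 = -0.563
  phi_hat_2 = [gamma(0) gamma(2) - gamma(1)^2] / det = [(4.043)(-0.1646) - (-1.7686)^2] / 13.21790304 = -3.79342376 / 13.21790304 = -0.287
So phi_hat = [-0.5630, -0.2870].
Therefore phi_hat_2 = -0.2870.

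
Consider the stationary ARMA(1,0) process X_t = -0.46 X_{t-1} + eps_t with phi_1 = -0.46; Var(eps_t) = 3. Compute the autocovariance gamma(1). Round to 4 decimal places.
\gamma(1) = -1.7504

Multiply the model equation by X_{t-k} and take expectations. With theta_0 = psi_0 = 1 and psi_j the MA(infinity) weights, this gives
  gamma(k) - sum_i phi_i gamma(k-i) = c_k,
  c_k = sigma^2 * sum_{j=k..q} theta_j psi_{j-k}   (c_k = 0 for k > q),
using gamma(-m) = gamma(m).
Pure AR (q = 0): c_0 = sigma^2 = 3, c_k = 0 for k >= 1.
Equations for k = 0 and k = 1 (AR order 1):
  gamma(0) = phi_1 gamma(1) + c_0
  gamma(1) = phi_1 gamma(0) + c_1
Substituting the second into the first: gamma(0) (1 - phi_1^2) = c_0 + phi_1 c_1, so
  gamma(0) = c_0 / (1 - phi_1^2) = 3 / (1 - (-0.46)^2) = 3 / 0.7884 = 3.805175.
  gamma(1) = phi_1 gamma(0) = (-0.46)(3.805175) = -1.750381.
Therefore gamma(1) = -1.7504 (to 4 decimal places).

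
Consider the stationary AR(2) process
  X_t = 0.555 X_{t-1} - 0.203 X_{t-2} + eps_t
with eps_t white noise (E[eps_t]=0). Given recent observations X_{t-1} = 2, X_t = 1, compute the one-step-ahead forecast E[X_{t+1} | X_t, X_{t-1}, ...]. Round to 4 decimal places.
E[X_{t+1} \mid \mathcal F_t] = 0.1490

For an AR(p) model X_t = c + sum_i phi_i X_{t-i} + eps_t, the
one-step-ahead conditional mean is
  E[X_{t+1} | X_t, ...] = c + sum_i phi_i X_{t+1-i}.
Substitute known values:
  E[X_{t+1} | ...] = (0.555) * (1) + (-0.203) * (2)
                   = 0.1490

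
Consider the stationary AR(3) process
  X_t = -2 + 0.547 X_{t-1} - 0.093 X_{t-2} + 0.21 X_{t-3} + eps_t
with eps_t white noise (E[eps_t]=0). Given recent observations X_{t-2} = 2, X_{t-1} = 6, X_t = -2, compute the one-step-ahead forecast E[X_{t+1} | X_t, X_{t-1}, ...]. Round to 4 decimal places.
E[X_{t+1} \mid \mathcal F_t] = -3.2320

For an AR(p) model X_t = c + sum_i phi_i X_{t-i} + eps_t, the
one-step-ahead conditional mean is
  E[X_{t+1} | X_t, ...] = c + sum_i phi_i X_{t+1-i}.
Substitute known values:
  E[X_{t+1} | ...] = -2 + (0.547) * (-2) + (-0.093) * (6) + (0.21) * (2)
                   = -3.2320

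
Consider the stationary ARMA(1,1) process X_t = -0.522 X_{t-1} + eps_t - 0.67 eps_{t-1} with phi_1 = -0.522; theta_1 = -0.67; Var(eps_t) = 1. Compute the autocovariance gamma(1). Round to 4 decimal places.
\gamma(1) = -2.2115

Multiply the model equation by X_{t-k} and take expectations. With theta_0 = psi_0 = 1 and psi_j the MA(infinity) weights, this gives
  gamma(k) - sum_i phi_i gamma(k-i) = c_k,
  c_k = sigma^2 * sum_{j=k..q} theta_j psi_{j-k}   (c_k = 0 for k > q),
using gamma(-m) = gamma(m).
psi-weights needed (psi_j = theta_j + sum_i phi_i psi_{j-i}):
  psi_1 = theta_1 + phi_1 = -0.67 + (-0.522) = -1.192
Right-hand sides:
  c_0 = sigma^2 (1 + theta_1 psi_1) = 1 * (1 + (-0.67)(-1.192)) = 1 * 1.79864 = 1.79864
  c_1 = sigma^2 theta_1 = 1 * (-0.67) = -0.67
  c_2 = 0
Equations for k = 0 and k = 1 (AR order 1):
  gamma(0) = phi_1 gamma(1) + c_0
  gamma(1) = phi_1 gamma(0) + c_1
Substituting the second into the first: gamma(0) (1 - phi_1^2) = c_0 + phi_1 c_1, so
  gamma(0) = (c_0 + phi_1 c_1) / (1 - phi_1^2) = (1.79864 + (-0.522)(-0.67)) / (1 - (-0.522)^2) = 2.14838 / 0.727516 = 2.953035.
  gamma(1) = phi_1 gamma(0) + c_1 = (-0.522)(2.953035) + (-0.67) = -2.211484.
Therefore gamma(1) = -2.2115 (to 4 decimal places).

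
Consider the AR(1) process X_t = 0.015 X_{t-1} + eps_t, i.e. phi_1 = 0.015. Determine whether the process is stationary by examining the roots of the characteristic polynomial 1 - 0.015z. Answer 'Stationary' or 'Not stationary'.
\text{Stationary}

The AR(p) characteristic polynomial is P(z) = 1 - 0.015z.
Stationarity requires all roots to lie outside the unit circle, i.e. |z| > 1 for every root.
This is linear in z: 1 + (-0.015) z = 0  =>  z = -1/(-0.015) = 66.666667,  |z| = 66.666667.
Moduli of all roots: 66.6667.
All moduli strictly greater than 1? Yes.
Verdict: Stationary.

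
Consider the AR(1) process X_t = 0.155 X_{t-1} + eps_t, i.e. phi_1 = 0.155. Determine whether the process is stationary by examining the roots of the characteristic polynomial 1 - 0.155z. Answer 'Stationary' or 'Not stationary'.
\text{Stationary}

The AR(p) characteristic polynomial is P(z) = 1 - 0.155z.
Stationarity requires all roots to lie outside the unit circle, i.e. |z| > 1 for every root.
This is linear in z: 1 + (-0.155) z = 0  =>  z = -1/(-0.155) = 6.451613,  |z| = 6.451613.
Moduli of all roots: 6.4516.
All moduli strictly greater than 1? Yes.
Verdict: Stationary.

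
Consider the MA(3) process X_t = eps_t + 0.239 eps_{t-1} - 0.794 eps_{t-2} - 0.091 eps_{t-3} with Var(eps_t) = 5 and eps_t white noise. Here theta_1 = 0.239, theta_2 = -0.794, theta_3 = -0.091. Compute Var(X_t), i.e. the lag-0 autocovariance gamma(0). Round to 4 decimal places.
\gamma(0) = 8.4792

For an MA(q) process X_t = eps_t + sum_i theta_i eps_{t-i} with
Var(eps_t) = sigma^2, the variance is
  gamma(0) = sigma^2 * (1 + sum_i theta_i^2).
  sum_i theta_i^2 = (0.239)^2 + (-0.794)^2 + (-0.091)^2 = 0.057121 + 0.630436 + 0.008281 = 0.695838.
  gamma(0) = 5 * (1 + 0.695838) = 5 * 1.695838 = 8.47919, which rounds to 8.4792.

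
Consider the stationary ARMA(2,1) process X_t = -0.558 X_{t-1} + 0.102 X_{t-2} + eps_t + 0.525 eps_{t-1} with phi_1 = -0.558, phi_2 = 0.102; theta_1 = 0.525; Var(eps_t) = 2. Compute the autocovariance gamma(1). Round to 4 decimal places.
\gamma(1) = -0.1056

Multiply the model equation by X_{t-k} and take expectations. With theta_0 = psi_0 = 1 and psi_j the MA(infinity) weights, this gives
  gamma(k) - sum_i phi_i gamma(k-i) = c_k,
  c_k = sigma^2 * sum_{j=k..q} theta_j psi_{j-k}   (c_k = 0 for k > q),
using gamma(-m) = gamma(m).
psi-weights needed (psi_j = theta_j + sum_i phi_i psi_{j-i}):
  psi_1 = theta_1 + phi_1 = 0.525 + (-0.558) = -0.033
Right-hand sides:
  c_0 = sigma^2 (1 + theta_1 psi_1) = 2 * (1 + (0.525)(-0.033)) = 2 * 0.982675 = 1.96535
  c_1 = sigma^2 theta_1 = 2 * (0.525) = 1.05
  c_2 = 0
Equations for k = 0, 1, 2 (AR order 2, c_2 = 0):
  (E0) gamma(0) = phi_1 gamma(1) + phi_2 gamma(2) + c_0
  (E1) gamma(1) = phi_1 gamma(0) + phi_2 gamma(1) + c_1
  (E2) gamma(2) = phi_1 gamma(1) + phi_2 gamma(0)
From (E1): gamma(1) = A gamma(0) + B with
  A = phi_1 / (1 - phi_2) = -0.558 / 0.898 = -0.621381,   B = c_1 / (1 - phi_2) = 1.05 / 0.898 = 1.169265.
Insert (E2) into (E0): gamma(0) (1 - phi_2^2) = phi_1 (1 + phi_2) gamma(1) + c_0.
  phi_1 (1 + phi_2) = (-0.558)(1.102) = -0.614916,   1 - phi_2^2 = 0.989596.
Replace gamma(1) by A gamma(0) + B and collect gamma(0):
  gamma(0) [0.989596 - (-0.614916)(-0.621381)] = (-0.614916)(1.169265) + 1.96535
  gamma(0) * 0.607499 = 1.24635
  gamma(0) = 1.24635 / 0.607499 = 2.051609.
  gamma(1) = A gamma(0) + B = (-0.621381)(2.051609) + (1.169265) = -0.105565.
Therefore gamma(1) = -0.1056 (to 4 decimal places).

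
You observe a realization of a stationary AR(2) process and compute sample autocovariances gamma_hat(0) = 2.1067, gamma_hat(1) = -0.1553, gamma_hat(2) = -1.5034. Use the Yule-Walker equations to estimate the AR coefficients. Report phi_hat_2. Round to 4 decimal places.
\hat\phi_{2} = -0.7230

The Yule-Walker equations for an AR(p) process read, in matrix form,
  Gamma_p phi = r_p,   with   (Gamma_p)_{ij} = gamma(|i - j|),
                       (r_p)_i = gamma(i),   i,j = 1..p.
Substitute the sample gammas (Toeplitz matrix and right-hand side of size 2):
  Gamma_p = [[2.1067, -0.1553], [-0.1553, 2.1067]]
  r_p     = [-0.1553, -1.5034]
Written out:
  2.1067 phi_1 - 0.1553 phi_2 = -0.1553
  -0.1553 phi_1 + 2.1067 phi_2 = -1.5034
Solve by Cramer's rule:
  det = gamma(0)^2 - gamma(1)^2 = (2.1067)^2 - (-0.1553)^2 = 4.43818489 - 0.02411809 = 4.4140668
  phi_hat_1 = [gamma(1) gamma(0) - gamma(1) gamma(2)] / det = [(-0.1553)(2.1067) - (-0.1553)(-1.5034)] / 4.4140668 = -0.56064853 / 4.4140668 = -0.127
  phi_hat_2 = [gamma(0) gamma(2) - gamma(1)^2] / det = [(2.1067)(-1.5034) - (-0.1553)^2] / 4.4140668 = -3.19133087 / 4.4140668 = -0.723
So phi_hat = [-0.1270, -0.7230].
Therefore phi_hat_2 = -0.7230.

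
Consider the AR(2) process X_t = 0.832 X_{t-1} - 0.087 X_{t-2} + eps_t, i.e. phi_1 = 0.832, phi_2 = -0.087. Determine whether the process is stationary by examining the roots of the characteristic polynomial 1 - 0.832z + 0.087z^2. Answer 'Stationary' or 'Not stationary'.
\text{Stationary}

The AR(p) characteristic polynomial is P(z) = 1 - 0.832z + 0.087z^2.
Stationarity requires all roots to lie outside the unit circle, i.e. |z| > 1 for every root.
Set 1 + (-0.832) z + (0.087) z^2 = 0, i.e. a z^2 + b z + c = 0 with a = 0.087, b = -0.832, c = 1.
Discriminant D = b^2 - 4ac = (-0.832)^2 - 4*(0.087)*1 = 0.692224 - (0.348) = 0.344224.
D >= 0, so the roots are real: z = (-b +/- sqrt(D)) / (2a) = (0.832 +/- 0.586706) / (0.174).
  z_1 = (0.832 + 0.586706) / (0.174) = 8.1535,   |z_1| = 8.1535.
  z_2 = (0.832 - 0.586706) / (0.174) = 1.4097,   |z_2| = 1.4097.
Moduli of all roots: 8.1535, 1.4097.
All moduli strictly greater than 1? Yes.
Verdict: Stationary.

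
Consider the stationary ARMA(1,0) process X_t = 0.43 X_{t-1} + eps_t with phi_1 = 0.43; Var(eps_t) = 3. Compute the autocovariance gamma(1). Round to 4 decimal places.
\gamma(1) = 1.5826

Multiply the model equation by X_{t-k} and take expectations. With theta_0 = psi_0 = 1 and psi_j the MA(infinity) weights, this gives
  gamma(k) - sum_i phi_i gamma(k-i) = c_k,
  c_k = sigma^2 * sum_{j=k..q} theta_j psi_{j-k}   (c_k = 0 for k > q),
using gamma(-m) = gamma(m).
Pure AR (q = 0): c_0 = sigma^2 = 3, c_k = 0 for k >= 1.
Equations for k = 0 and k = 1 (AR order 1):
  gamma(0) = phi_1 gamma(1) + c_0
  gamma(1) = phi_1 gamma(0) + c_1
Substituting the second into the first: gamma(0) (1 - phi_1^2) = c_0 + phi_1 c_1, so
  gamma(0) = c_0 / (1 - phi_1^2) = 3 / (1 - (0.43)^2) = 3 / 0.8151 = 3.68053.
  gamma(1) = phi_1 gamma(0) = (0.43)(3.68053) = 1.582628.
Therefore gamma(1) = 1.5826 (to 4 decimal places).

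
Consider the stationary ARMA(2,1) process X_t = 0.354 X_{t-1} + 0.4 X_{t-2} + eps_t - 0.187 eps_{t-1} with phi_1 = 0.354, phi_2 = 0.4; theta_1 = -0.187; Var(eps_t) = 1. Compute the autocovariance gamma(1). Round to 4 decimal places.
\gamma(1) = 0.5657

Multiply the model equation by X_{t-k} and take expectations. With theta_0 = psi_0 = 1 and psi_j the MA(infinity) weights, this gives
  gamma(k) - sum_i phi_i gamma(k-i) = c_k,
  c_k = sigma^2 * sum_{j=k..q} theta_j psi_{j-k}   (c_k = 0 for k > q),
using gamma(-m) = gamma(m).
psi-weights needed (psi_j = theta_j + sum_i phi_i psi_{j-i}):
  psi_1 = theta_1 + phi_1 = -0.187 + (0.354) = 0.167
Right-hand sides:
  c_0 = sigma^2 (1 + theta_1 psi_1) = 1 * (1 + (-0.187)(0.167)) = 1 * 0.968771 = 0.968771
  c_1 = sigma^2 theta_1 = 1 * (-0.187) = -0.187
  c_2 = 0
Equations for k = 0, 1, 2 (AR order 2, c_2 = 0):
  (E0) gamma(0) = phi_1 gamma(1) + phi_2 gamma(2) + c_0
  (E1) gamma(1) = phi_1 gamma(0) + phi_2 gamma(1) + c_1
  (E2) gamma(2) = phi_1 gamma(1) + phi_2 gamma(0)
From (E1): gamma(1) = A gamma(0) + B with
  A = phi_1 / (1 - phi_2) = 0.354 / 0.6 = 0.59,   B = c_1 / (1 - phi_2) = -0.187 / 0.6 = -0.311667.
Insert (E2) into (E0): gamma(0) (1 - phi_2^2) = phi_1 (1 + phi_2) gamma(1) + c_0.
  phi_1 (1 + phi_2) = (0.354)(1.4) = 0.4956,   1 - phi_2^2 = 0.84.
Replace gamma(1) by A gamma(0) + B and collect gamma(0):
  gamma(0) [0.84 - (0.4956)(0.59)] = (0.4956)(-0.311667) + 0.968771
  gamma(0) * 0.547596 = 0.814309
  gamma(0) = 0.814309 / 0.547596 = 1.487062.
  gamma(1) = A gamma(0) + B = (0.59)(1.487062) + (-0.311667) = 0.5657.
Therefore gamma(1) = 0.5657 (to 4 decimal places).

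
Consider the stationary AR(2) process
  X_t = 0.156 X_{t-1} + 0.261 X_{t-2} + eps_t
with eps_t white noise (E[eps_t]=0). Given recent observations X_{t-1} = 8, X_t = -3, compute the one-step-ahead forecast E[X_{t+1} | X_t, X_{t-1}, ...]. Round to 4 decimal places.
E[X_{t+1} \mid \mathcal F_t] = 1.6200

For an AR(p) model X_t = c + sum_i phi_i X_{t-i} + eps_t, the
one-step-ahead conditional mean is
  E[X_{t+1} | X_t, ...] = c + sum_i phi_i X_{t+1-i}.
Substitute known values:
  E[X_{t+1} | ...] = (0.156) * (-3) + (0.261) * (8)
                   = 1.6200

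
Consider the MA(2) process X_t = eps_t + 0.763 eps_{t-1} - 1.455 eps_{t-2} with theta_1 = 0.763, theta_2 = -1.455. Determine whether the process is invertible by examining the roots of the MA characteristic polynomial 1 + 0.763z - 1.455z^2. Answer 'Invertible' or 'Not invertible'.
\text{Not invertible}

The MA(q) characteristic polynomial is P(z) = 1 + 0.763z - 1.455z^2.
Invertibility requires all roots to lie outside the unit circle, i.e. |z| > 1 for every root.
Set 1 + (0.763) z + (-1.455) z^2 = 0, i.e. a z^2 + b z + c = 0 with a = -1.455, b = 0.763, c = 1.
Discriminant D = b^2 - 4ac = (0.763)^2 - 4*(-1.455)*1 = 0.582169 - (-5.82) = 6.402169.
D >= 0, so the roots are real: z = (-b +/- sqrt(D)) / (2a) = (-0.763 +/- 2.530251) / (-2.91).
  z_1 = (-0.763 + 2.530251) / (-2.91) = -0.6073,   |z_1| = 0.6073.
  z_2 = (-0.763 - 2.530251) / (-2.91) = 1.1317,   |z_2| = 1.1317.
Moduli of all roots: 0.6073, 1.1317.
All moduli strictly greater than 1? No.
Verdict: Not invertible.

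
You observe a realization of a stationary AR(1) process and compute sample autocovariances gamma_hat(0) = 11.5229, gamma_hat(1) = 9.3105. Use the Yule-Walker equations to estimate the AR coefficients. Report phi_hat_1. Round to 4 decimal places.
\hat\phi_{1} = 0.8080

The Yule-Walker equations for an AR(p) process read, in matrix form,
  Gamma_p phi = r_p,   with   (Gamma_p)_{ij} = gamma(|i - j|),
                       (r_p)_i = gamma(i),   i,j = 1..p.
Substitute the sample gammas (Toeplitz matrix and right-hand side of size 1):
  Gamma_p = [[11.5229]]
  r_p     = [9.3105]
With p = 1 this is the single equation gamma(0) phi_1 = gamma(1):
  phi_hat_1 = gamma(1) / gamma(0) = 9.3105 / 11.5229 = 0.8080.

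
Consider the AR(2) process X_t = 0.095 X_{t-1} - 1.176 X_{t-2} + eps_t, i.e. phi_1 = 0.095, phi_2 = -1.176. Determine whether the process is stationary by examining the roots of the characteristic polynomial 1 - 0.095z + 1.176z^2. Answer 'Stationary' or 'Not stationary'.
\text{Not stationary}

The AR(p) characteristic polynomial is P(z) = 1 - 0.095z + 1.176z^2.
Stationarity requires all roots to lie outside the unit circle, i.e. |z| > 1 for every root.
Set 1 + (-0.095) z + (1.176) z^2 = 0, i.e. a z^2 + b z + c = 0 with a = 1.176, b = -0.095, c = 1.
Discriminant D = b^2 - 4ac = (-0.095)^2 - 4*(1.176)*1 = 0.009025 - (4.704) = -4.694975.
D < 0, so the roots are the complex-conjugate pair z = (-b +/- i sqrt(-D)) / (2a) = 0.0404 +/- 0.9213i.
For a conjugate pair |z|^2 = z * conj(z) = (product of roots) = c/a = 1/(1.176) = 0.85034, so |z| = sqrt(0.85034) = 0.9221 for both roots.
Moduli of all roots: 0.9221, 0.9221.
All moduli strictly greater than 1? No.
Verdict: Not stationary.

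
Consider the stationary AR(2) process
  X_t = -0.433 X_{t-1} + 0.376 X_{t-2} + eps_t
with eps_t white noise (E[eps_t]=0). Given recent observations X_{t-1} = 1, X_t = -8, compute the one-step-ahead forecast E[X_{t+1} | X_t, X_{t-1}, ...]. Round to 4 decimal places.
E[X_{t+1} \mid \mathcal F_t] = 3.8400

For an AR(p) model X_t = c + sum_i phi_i X_{t-i} + eps_t, the
one-step-ahead conditional mean is
  E[X_{t+1} | X_t, ...] = c + sum_i phi_i X_{t+1-i}.
Substitute known values:
  E[X_{t+1} | ...] = (-0.433) * (-8) + (0.376) * (1)
                   = 3.8400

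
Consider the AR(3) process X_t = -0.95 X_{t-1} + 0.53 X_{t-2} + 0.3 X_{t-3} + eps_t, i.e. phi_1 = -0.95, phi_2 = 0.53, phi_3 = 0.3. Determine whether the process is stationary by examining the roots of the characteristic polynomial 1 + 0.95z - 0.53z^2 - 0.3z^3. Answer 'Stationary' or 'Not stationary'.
\text{Not stationary}

The AR(p) characteristic polynomial is P(z) = 1 + 0.95z - 0.53z^2 - 0.3z^3.
Stationarity requires all roots to lie outside the unit circle, i.e. |z| > 1 for every root.
Degree 3: look for a simple real root z0 first, then factor out (1 - z/z0) and solve the remaining quadratic.
Testing z0 = -2.5: P(-2.5) = 1 + (0.95)(-2.5) + (-0.53)(-2.5)^2 + (-0.3)(-2.5)^3
  = 1 + (-2.375) + (-3.3125) + (4.6875) = 0.  So z_0 = -2.5 is a root, |z_0| = 2.5.
Divide out the factor (1 + 0.4 z) = (1 - z/z0) (since 1/z0 = -0.4):
  P(z) = (1 + 0.4 z)(1 + (0.55) z + (-0.75) z^2)
  [check: z-coef 0.55 - (-0.4) = 0.95; z^2-coef -0.75 - (-0.4)(0.55) = -0.53; z^3-coef -(-0.4)(-0.75) = -0.3.]
Remaining roots from the quadratic factor 1 + (0.55) z + (-0.75) z^2:
  Set 1 + (0.55) z + (-0.75) z^2 = 0, i.e. a z^2 + b z + c = 0 with a = -0.75, b = 0.55, c = 1.
  Discriminant D = b^2 - 4ac = (0.55)^2 - 4*(-0.75)*1 = 0.3025 - (-3) = 3.3025.
  D >= 0, so the roots are real: z = (-b +/- sqrt(D)) / (2a) = (-0.55 +/- 1.817278) / (-1.5).
    z_1 = (-0.55 + 1.817278) / (-1.5) = -0.8449,   |z_1| = 0.8449.
    z_2 = (-0.55 - 1.817278) / (-1.5) = 1.5782,   |z_2| = 1.5782.
Moduli of all roots: 2.5000, 0.8449, 1.5782.
All moduli strictly greater than 1? No.
Verdict: Not stationary.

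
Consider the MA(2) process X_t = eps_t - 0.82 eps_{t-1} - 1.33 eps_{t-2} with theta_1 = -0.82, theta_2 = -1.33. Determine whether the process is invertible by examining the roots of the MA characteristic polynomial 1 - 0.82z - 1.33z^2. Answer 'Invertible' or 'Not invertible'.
\text{Not invertible}

The MA(q) characteristic polynomial is P(z) = 1 - 0.82z - 1.33z^2.
Invertibility requires all roots to lie outside the unit circle, i.e. |z| > 1 for every root.
Set 1 + (-0.82) z + (-1.33) z^2 = 0, i.e. a z^2 + b z + c = 0 with a = -1.33, b = -0.82, c = 1.
Discriminant D = b^2 - 4ac = (-0.82)^2 - 4*(-1.33)*1 = 0.6724 - (-5.32) = 5.9924.
D >= 0, so the roots are real: z = (-b +/- sqrt(D)) / (2a) = (0.82 +/- 2.447938) / (-2.66).
  z_1 = (0.82 + 2.447938) / (-2.66) = -1.2285,   |z_1| = 1.2285.
  z_2 = (0.82 - 2.447938) / (-2.66) = 0.612,   |z_2| = 0.612.
Moduli of all roots: 1.2285, 0.6120.
All moduli strictly greater than 1? No.
Verdict: Not invertible.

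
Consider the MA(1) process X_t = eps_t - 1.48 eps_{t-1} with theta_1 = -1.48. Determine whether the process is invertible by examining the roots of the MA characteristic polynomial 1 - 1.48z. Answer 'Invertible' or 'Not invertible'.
\text{Not invertible}

The MA(q) characteristic polynomial is P(z) = 1 - 1.48z.
Invertibility requires all roots to lie outside the unit circle, i.e. |z| > 1 for every root.
This is linear in z: 1 + (-1.48) z = 0  =>  z = -1/(-1.48) = 0.675676,  |z| = 0.675676.
Moduli of all roots: 0.6757.
All moduli strictly greater than 1? No.
Verdict: Not invertible.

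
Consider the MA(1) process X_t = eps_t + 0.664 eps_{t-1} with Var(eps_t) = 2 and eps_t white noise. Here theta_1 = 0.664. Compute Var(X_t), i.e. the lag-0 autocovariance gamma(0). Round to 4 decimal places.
\gamma(0) = 2.8818

For an MA(q) process X_t = eps_t + sum_i theta_i eps_{t-i} with
Var(eps_t) = sigma^2, the variance is
  gamma(0) = sigma^2 * (1 + sum_i theta_i^2).
  sum_i theta_i^2 = (0.664)^2 = 0.440896.
  gamma(0) = 2 * (1 + 0.440896) = 2 * 1.440896 = 2.881792, which rounds to 2.8818.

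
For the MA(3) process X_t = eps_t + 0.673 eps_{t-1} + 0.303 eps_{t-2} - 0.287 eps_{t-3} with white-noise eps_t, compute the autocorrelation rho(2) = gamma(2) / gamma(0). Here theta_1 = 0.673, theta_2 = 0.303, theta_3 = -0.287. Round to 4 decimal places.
\rho(2) = 0.0675

For an MA(q) process with theta_0 = 1, the autocovariance is
  gamma(k) = sigma^2 * sum_{i=0..q-k} theta_i * theta_{i+k},
and rho(k) = gamma(k) / gamma(0). Sigma^2 cancels.
  numerator   = (1)*(0.303) + (0.673)*(-0.287) = 0.109849.
  denominator = (1)^2 + (0.673)^2 + (0.303)^2 + (-0.287)^2 = 1.627107.
  rho(2) = 0.109849 / 1.627107 = 0.0675.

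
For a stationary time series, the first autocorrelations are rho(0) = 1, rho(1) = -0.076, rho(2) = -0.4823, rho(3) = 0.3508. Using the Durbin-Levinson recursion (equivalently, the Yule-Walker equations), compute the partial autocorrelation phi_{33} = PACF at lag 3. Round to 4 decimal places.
\phi_{33} = 0.3430

The PACF at lag k is phi_{kk}, the last component of the solution
to the Yule-Walker system G_k phi = r_k where
  (G_k)_{ij} = rho(|i - j|), (r_k)_i = rho(i), i,j = 1..k.
Equivalently, Durbin-Levinson gives phi_{kk} iteratively:
  phi_{11} = rho(1)
  phi_{kk} = [rho(k) - sum_{j=1..k-1} phi_{k-1,j} rho(k-j)]
            / [1 - sum_{j=1..k-1} phi_{k-1,j} rho(j)],
  phi_{k,j} = phi_{k-1,j} - phi_{kk} phi_{k-1,k-j},  j = 1..k-1.
Step k = 1:
  phi_11 = rho(1) = -0.076.
Step k = 2:
  phi_22 = [rho(2) - phi_11 rho(1)] / [1 - phi_11 rho(1)] = [-0.4823 - (-0.076)(-0.076)] / [1 - (-0.076)(-0.076)]
         = -0.488076 / 0.994224 = -0.490912.
  Update: phi_21 = phi_11 - phi_22 phi_11 = -0.076 - (-0.490912)(-0.076) = -0.113309.
Step k = 3:
  phi_33 = [rho(3) - phi_21 rho(2) - phi_22 rho(1)] / [1 - phi_21 rho(1) - phi_22 rho(2)]
    numerator   = 0.3508 - (-0.113309)(-0.4823) - (-0.490912)(-0.076) = 0.25884166
    denominator = 1 - (-0.113309)(-0.076) - (-0.490912)(-0.4823) = 0.75462188
  phi_33 = 0.25884166 / 0.75462188 = 0.343.
Therefore phi_{33} = 0.3430.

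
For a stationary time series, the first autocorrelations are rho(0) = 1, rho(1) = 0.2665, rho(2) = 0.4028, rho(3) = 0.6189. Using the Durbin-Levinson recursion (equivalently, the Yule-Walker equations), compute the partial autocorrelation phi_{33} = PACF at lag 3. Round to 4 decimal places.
\phi_{33} = 0.5610

The PACF at lag k is phi_{kk}, the last component of the solution
to the Yule-Walker system G_k phi = r_k where
  (G_k)_{ij} = rho(|i - j|), (r_k)_i = rho(i), i,j = 1..k.
Equivalently, Durbin-Levinson gives phi_{kk} iteratively:
  phi_{11} = rho(1)
  phi_{kk} = [rho(k) - sum_{j=1..k-1} phi_{k-1,j} rho(k-j)]
            / [1 - sum_{j=1..k-1} phi_{k-1,j} rho(j)],
  phi_{k,j} = phi_{k-1,j} - phi_{kk} phi_{k-1,k-j},  j = 1..k-1.
Step k = 1:
  phi_11 = rho(1) = 0.2665.
Step k = 2:
  phi_22 = [rho(2) - phi_11 rho(1)] / [1 - phi_11 rho(1)] = [0.4028 - (0.2665)(0.2665)] / [1 - (0.2665)(0.2665)]
         = 0.33177775 / 0.92897775 = 0.357143.
  Update: phi_21 = phi_11 - phi_22 phi_11 = 0.2665 - (0.357143)(0.2665) = 0.171321.
Step k = 3:
  phi_33 = [rho(3) - phi_21 rho(2) - phi_22 rho(1)] / [1 - phi_21 rho(1) - phi_22 rho(2)]
    numerator   = 0.6189 - (0.171321)(0.4028) - (0.357143)(0.2665) = 0.45471316
    denominator = 1 - (0.171321)(0.2665) - (0.357143)(0.4028) = 0.8104857
  phi_33 = 0.45471316 / 0.8104857 = 0.561.
Therefore phi_{33} = 0.5610.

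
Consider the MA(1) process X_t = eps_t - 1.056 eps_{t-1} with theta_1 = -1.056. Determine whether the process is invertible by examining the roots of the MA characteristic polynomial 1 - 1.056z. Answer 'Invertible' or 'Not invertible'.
\text{Not invertible}

The MA(q) characteristic polynomial is P(z) = 1 - 1.056z.
Invertibility requires all roots to lie outside the unit circle, i.e. |z| > 1 for every root.
This is linear in z: 1 + (-1.056) z = 0  =>  z = -1/(-1.056) = 0.94697,  |z| = 0.94697.
Moduli of all roots: 0.9470.
All moduli strictly greater than 1? No.
Verdict: Not invertible.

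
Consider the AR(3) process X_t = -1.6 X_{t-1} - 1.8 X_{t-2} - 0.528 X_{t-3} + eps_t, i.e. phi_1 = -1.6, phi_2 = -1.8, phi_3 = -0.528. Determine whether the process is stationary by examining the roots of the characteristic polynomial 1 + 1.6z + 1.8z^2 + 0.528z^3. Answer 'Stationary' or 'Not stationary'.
\text{Not stationary}

The AR(p) characteristic polynomial is P(z) = 1 + 1.6z + 1.8z^2 + 0.528z^3.
Stationarity requires all roots to lie outside the unit circle, i.e. |z| > 1 for every root.
Degree 3: look for a simple real root z0 first, then factor out (1 - z/z0) and solve the remaining quadratic.
Testing z0 = -2.5: P(-2.5) = 1 + (1.6)(-2.5) + (1.8)(-2.5)^2 + (0.528)(-2.5)^3
  = 1 + (-4) + (11.25) + (-8.25) = 0.  So z_0 = -2.5 is a root, |z_0| = 2.5.
Divide out the factor (1 + 0.4 z) = (1 - z/z0) (since 1/z0 = -0.4):
  P(z) = (1 + 0.4 z)(1 + (1.2) z + (1.32) z^2)
  [check: z-coef 1.2 - (-0.4) = 1.6; z^2-coef 1.32 - (-0.4)(1.2) = 1.8; z^3-coef -(-0.4)(1.32) = 0.528.]
Remaining roots from the quadratic factor 1 + (1.2) z + (1.32) z^2:
  Set 1 + (1.2) z + (1.32) z^2 = 0, i.e. a z^2 + b z + c = 0 with a = 1.32, b = 1.2, c = 1.
  Discriminant D = b^2 - 4ac = (1.2)^2 - 4*(1.32)*1 = 1.44 - (5.28) = -3.84.
  D < 0, so the roots are the complex-conjugate pair z = (-b +/- i sqrt(-D)) / (2a) = -0.4545 +/- 0.7423i.
  For a conjugate pair |z|^2 = z * conj(z) = (product of roots) = c/a = 1/(1.32) = 0.757576, so |z| = sqrt(0.757576) = 0.8704 for both roots.
Moduli of all roots: 2.5000, 0.8704, 0.8704.
All moduli strictly greater than 1? No.
Verdict: Not stationary.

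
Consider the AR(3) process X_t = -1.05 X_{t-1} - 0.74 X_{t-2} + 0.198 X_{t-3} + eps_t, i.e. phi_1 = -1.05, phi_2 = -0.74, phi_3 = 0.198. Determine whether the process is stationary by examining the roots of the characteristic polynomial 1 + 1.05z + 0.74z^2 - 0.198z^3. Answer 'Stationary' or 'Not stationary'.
\text{Stationary}

The AR(p) characteristic polynomial is P(z) = 1 + 1.05z + 0.74z^2 - 0.198z^3.
Stationarity requires all roots to lie outside the unit circle, i.e. |z| > 1 for every root.
Degree 3: look for a simple real root z0 first, then factor out (1 - z/z0) and solve the remaining quadratic.
Testing z0 = 5: P(5) = 1 + (1.05)(5) + (0.74)(5)^2 + (-0.198)(5)^3
  = 1 + (5.25) + (18.5) + (-24.75) = 0.  So z_0 = 5 is a root, |z_0| = 5.
Divide out the factor (1 - 0.2 z) = (1 - z/z0) (since 1/z0 = 0.2):
  P(z) = (1 - 0.2 z)(1 + (1.25) z + (0.99) z^2)
  [check: z-coef 1.25 - (0.2) = 1.05; z^2-coef 0.99 - (0.2)(1.25) = 0.74; z^3-coef -(0.2)(0.99) = -0.198.]
Remaining roots from the quadratic factor 1 + (1.25) z + (0.99) z^2:
  Set 1 + (1.25) z + (0.99) z^2 = 0, i.e. a z^2 + b z + c = 0 with a = 0.99, b = 1.25, c = 1.
  Discriminant D = b^2 - 4ac = (1.25)^2 - 4*(0.99)*1 = 1.5625 - (3.96) = -2.3975.
  D < 0, so the roots are the complex-conjugate pair z = (-b +/- i sqrt(-D)) / (2a) = -0.6313 +/- 0.782i.
  For a conjugate pair |z|^2 = z * conj(z) = (product of roots) = c/a = 1/(0.99) = 1.010101, so |z| = sqrt(1.010101) = 1.005 for both roots.
Moduli of all roots: 5.0000, 1.0050, 1.0050.
All moduli strictly greater than 1? Yes.
Verdict: Stationary.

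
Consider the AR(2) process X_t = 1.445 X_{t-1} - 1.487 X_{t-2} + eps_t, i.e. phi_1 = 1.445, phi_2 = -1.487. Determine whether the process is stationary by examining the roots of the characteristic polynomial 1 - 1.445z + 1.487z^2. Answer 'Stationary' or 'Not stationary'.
\text{Not stationary}

The AR(p) characteristic polynomial is P(z) = 1 - 1.445z + 1.487z^2.
Stationarity requires all roots to lie outside the unit circle, i.e. |z| > 1 for every root.
Set 1 + (-1.445) z + (1.487) z^2 = 0, i.e. a z^2 + b z + c = 0 with a = 1.487, b = -1.445, c = 1.
Discriminant D = b^2 - 4ac = (-1.445)^2 - 4*(1.487)*1 = 2.088025 - (5.948) = -3.859975.
D < 0, so the roots are the complex-conjugate pair z = (-b +/- i sqrt(-D)) / (2a) = 0.4859 +/- 0.6606i.
For a conjugate pair |z|^2 = z * conj(z) = (product of roots) = c/a = 1/(1.487) = 0.672495, so |z| = sqrt(0.672495) = 0.8201 for both roots.
Moduli of all roots: 0.8201, 0.8201.
All moduli strictly greater than 1? No.
Verdict: Not stationary.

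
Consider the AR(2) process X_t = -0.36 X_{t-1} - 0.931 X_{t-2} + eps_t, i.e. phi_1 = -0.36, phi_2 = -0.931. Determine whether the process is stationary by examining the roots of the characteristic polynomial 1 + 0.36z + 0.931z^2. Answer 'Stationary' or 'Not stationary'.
\text{Stationary}

The AR(p) characteristic polynomial is P(z) = 1 + 0.36z + 0.931z^2.
Stationarity requires all roots to lie outside the unit circle, i.e. |z| > 1 for every root.
Set 1 + (0.36) z + (0.931) z^2 = 0, i.e. a z^2 + b z + c = 0 with a = 0.931, b = 0.36, c = 1.
Discriminant D = b^2 - 4ac = (0.36)^2 - 4*(0.931)*1 = 0.1296 - (3.724) = -3.5944.
D < 0, so the roots are the complex-conjugate pair z = (-b +/- i sqrt(-D)) / (2a) = -0.1933 +/- 1.0182i.
For a conjugate pair |z|^2 = z * conj(z) = (product of roots) = c/a = 1/(0.931) = 1.074114, so |z| = sqrt(1.074114) = 1.0364 for both roots.
Moduli of all roots: 1.0364, 1.0364.
All moduli strictly greater than 1? Yes.
Verdict: Stationary.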